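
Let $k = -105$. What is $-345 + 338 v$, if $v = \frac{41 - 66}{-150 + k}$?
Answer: $- \frac{15905}{51} \approx -311.86$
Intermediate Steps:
$v = \frac{5}{51}$ ($v = \frac{41 - 66}{-150 - 105} = - \frac{25}{-255} = \left(-25\right) \left(- \frac{1}{255}\right) = \frac{5}{51} \approx 0.098039$)
$-345 + 338 v = -345 + 338 \cdot \frac{5}{51} = -345 + \frac{1690}{51} = - \frac{15905}{51}$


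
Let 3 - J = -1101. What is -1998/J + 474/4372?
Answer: -342165/201112 ≈ -1.7014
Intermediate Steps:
J = 1104 (J = 3 - 1*(-1101) = 3 + 1101 = 1104)
-1998/J + 474/4372 = -1998/1104 + 474/4372 = -1998*1/1104 + 474*(1/4372) = -333/184 + 237/2186 = -342165/201112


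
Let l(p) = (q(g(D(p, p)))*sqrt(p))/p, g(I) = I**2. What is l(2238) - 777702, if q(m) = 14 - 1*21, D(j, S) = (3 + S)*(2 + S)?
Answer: -777702 - 7*sqrt(2238)/2238 ≈ -7.7770e+5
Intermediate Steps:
D(j, S) = (2 + S)*(3 + S)
q(m) = -7 (q(m) = 14 - 21 = -7)
l(p) = -7/sqrt(p) (l(p) = (-7*sqrt(p))/p = -7/sqrt(p))
l(2238) - 777702 = -7*sqrt(2238)/2238 - 777702 = -777702 - 7*sqrt(2238)/2238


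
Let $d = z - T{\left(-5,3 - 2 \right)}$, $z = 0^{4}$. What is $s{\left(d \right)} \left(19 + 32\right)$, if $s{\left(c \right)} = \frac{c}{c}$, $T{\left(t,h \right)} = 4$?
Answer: $51$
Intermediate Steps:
$z = 0$
$d = -4$ ($d = 0 - 4 = -4$)
$s{\left(c \right)} = 1$
$s{\left(d \right)} \left(19 + 32\right) = 1 \left(19 + 32\right) = 1 \cdot 51 = 51$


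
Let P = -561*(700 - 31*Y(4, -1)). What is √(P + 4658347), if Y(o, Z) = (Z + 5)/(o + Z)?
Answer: √4288835 ≈ 2070.9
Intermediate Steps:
Y(o, Z) = (5 + Z)/(Z + o)
P = -369512 (P = -561*(700 - 31*(5 - 1)/(-1 + 4)) = -561*(700 - 31*4/3) = -561*(700 - 124/3) = -561*1976/3 = -369512)
√(P + 4658347) = √(-369512 + 4658347) = √4288835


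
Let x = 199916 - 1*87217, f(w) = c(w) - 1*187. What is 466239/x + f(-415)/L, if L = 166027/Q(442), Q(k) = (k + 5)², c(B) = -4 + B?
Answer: -13568666079093/18711076873 ≈ -725.17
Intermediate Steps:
Q(k) = (5 + k)²
f(w) = -191 + w (f(w) = (-4 + w) - 1*187 = (-4 + w) - 187 = -191 + w)
x = 112699 (x = 199916 - 87217 = 112699)
L = 166027/199809 (L = 166027/((5 + 442)²) = 166027/(447²) = 166027/199809 ≈ 0.83093)
466239/x + f(-415)/L = 466239/112699 + (-191 - 415)/(166027/199809) = 466239*(1/112699) - 606*199809/166027 = 466239/112699 - 121084254/166027 = -13568666079093/18711076873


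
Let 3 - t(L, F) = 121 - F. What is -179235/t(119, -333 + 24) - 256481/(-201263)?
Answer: 5168984456/12277043 ≈ 421.03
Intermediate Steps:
t(L, F) = -118 + F (t(L, F) = 3 - (121 - F) = 3 + (-121 + F) = -118 + F)
-179235/t(119, -333 + 24) - 256481/(-201263) = -179235/(-118 + (-333 + 24)) - 256481/(-201263) = -179235/(-118 - 309) - 256481*(-1/201263) = -179235/(-427) + 256481/201263 = -179235*(-1/427) + 256481/201263 = 25605/61 + 256481/201263 = 5168984456/12277043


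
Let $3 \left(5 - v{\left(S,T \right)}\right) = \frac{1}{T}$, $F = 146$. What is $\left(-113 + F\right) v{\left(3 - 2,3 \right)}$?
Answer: $\frac{484}{3} \approx 161.33$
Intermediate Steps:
$v{\left(S,T \right)} = 5 - \frac{1}{3 T}$
$\left(-113 + F\right) v{\left(3 - 2,3 \right)} = \left(-113 + 146\right) \left(5 - \frac{1}{3 \cdot 3}\right) = 33 \left(5 - \frac{1}{9}\right) = 33 \cdot \frac{44}{9} = \frac{484}{3}$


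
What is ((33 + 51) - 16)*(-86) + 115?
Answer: -5733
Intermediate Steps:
((33 + 51) - 16)*(-86) + 115 = (84 - 16)*(-86) + 115 = 68*(-86) + 115 = -5848 + 115 = -5733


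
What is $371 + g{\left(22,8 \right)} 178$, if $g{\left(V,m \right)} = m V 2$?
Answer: $63027$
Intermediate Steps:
$g{\left(V,m \right)} = 2 V m$ ($g{\left(V,m \right)} = V m 2 = 2 V m$)
$371 + g{\left(22,8 \right)} 178 = 371 + 2 \cdot 22 \cdot 8 \cdot 178 = 371 + 352 \cdot 178 = 371 + 62656 = 63027$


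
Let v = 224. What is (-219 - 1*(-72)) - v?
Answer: -371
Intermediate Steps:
(-219 - 1*(-72)) - v = (-219 - 1*(-72)) - 1*224 = (-219 + 72) - 224 = -147 - 224 = -371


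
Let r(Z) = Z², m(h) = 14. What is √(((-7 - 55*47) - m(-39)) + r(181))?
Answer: √30155 ≈ 173.65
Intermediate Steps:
√(((-7 - 55*47) - m(-39)) + r(181)) = √(((-7 - 55*47) - 1*14) + 181²) = √(((-7 - 2585) - 14) + 32761) = √((-2592 - 14) + 32761) = √(-2606 + 32761) = √30155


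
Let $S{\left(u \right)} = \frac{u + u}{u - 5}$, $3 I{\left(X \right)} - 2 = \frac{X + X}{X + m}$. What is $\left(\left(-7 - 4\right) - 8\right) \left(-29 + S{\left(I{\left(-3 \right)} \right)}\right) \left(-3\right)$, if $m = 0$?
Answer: $- \frac{18639}{11} \approx -1694.5$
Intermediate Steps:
$I{\left(X \right)} = \frac{4}{3}$ ($I{\left(X \right)} = \frac{2}{3} + \frac{\left(X + X\right) \frac{1}{X + 0}}{3} = \frac{2}{3} + \frac{2 X \frac{1}{X}}{3} = \frac{2}{3} + \frac{1}{3} \cdot 2 = \frac{2}{3} + \frac{2}{3} = \frac{4}{3}$)
$S{\left(u \right)} = \frac{2 u}{-5 + u}$
$\left(\left(-7 - 4\right) - 8\right) \left(-29 + S{\left(I{\left(-3 \right)} \right)}\right) \left(-3\right) = \left(\left(-7 - 4\right) - 8\right) \left(-29 + 2 \cdot \frac{4}{3} \frac{1}{-5 + \frac{4}{3}}\right) \left(-3\right) = \left(-11 - 8\right) \left(-29 + 2 \cdot \frac{4}{3} \frac{1}{- \frac{11}{3}}\right) \left(-3\right) = - 19 \left(-29 + 2 \cdot \frac{4}{3} \left(- \frac{3}{11}\right)\right) \left(-3\right) = - 19 \left(-29 - \frac{8}{11}\right) \left(-3\right) = \left(-19\right) \left(- \frac{327}{11}\right) \left(-3\right) = \frac{6213}{11} \left(-3\right) = - \frac{18639}{11}$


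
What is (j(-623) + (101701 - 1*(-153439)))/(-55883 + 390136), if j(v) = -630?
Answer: 254510/334253 ≈ 0.76143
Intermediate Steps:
(j(-623) + (101701 - 1*(-153439)))/(-55883 + 390136) = (-630 + (101701 - 1*(-153439)))/(-55883 + 390136) = (-630 + (101701 + 153439))/334253 = (-630 + 255140)*(1/334253) = 254510*(1/334253) = 254510/334253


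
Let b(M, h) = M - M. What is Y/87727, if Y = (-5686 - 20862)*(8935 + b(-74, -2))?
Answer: -237206380/87727 ≈ -2703.9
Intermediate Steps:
b(M, h) = 0
Y = -237206380 (Y = (-5686 - 20862)*(8935 + 0) = -26548*8935 = -237206380)
Y/87727 = -237206380/87727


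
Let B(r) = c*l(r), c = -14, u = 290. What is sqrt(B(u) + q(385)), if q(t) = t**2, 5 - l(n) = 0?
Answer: sqrt(148155) ≈ 384.91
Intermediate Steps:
l(n) = 5 (l(n) = 5 - 1*0 = 5 + 0 = 5)
B(r) = -70 (B(r) = -14*5 = -70)
sqrt(B(u) + q(385)) = sqrt(-70 + 385**2) = sqrt(-70 + 148225) = sqrt(148155)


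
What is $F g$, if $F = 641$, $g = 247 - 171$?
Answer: $48716$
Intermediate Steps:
$g = 76$
$F g = 641 \cdot 76 = 48716$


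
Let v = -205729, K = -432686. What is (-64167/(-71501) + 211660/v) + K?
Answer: -6364739102668011/14709829229 ≈ -4.3269e+5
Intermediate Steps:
(-64167/(-71501) + 211660/v) + K = (-64167/(-71501) + 211660/(-205729)) - 432686 = (-64167*(-1/71501) + 211660*(-1/205729)) - 432686 = (64167/71501 - 211660/205729) - 432686 = -1932888917/14709829229 - 432686 = -6364739102668011/14709829229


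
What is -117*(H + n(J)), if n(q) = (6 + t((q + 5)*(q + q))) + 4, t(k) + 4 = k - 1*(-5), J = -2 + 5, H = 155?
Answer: -25038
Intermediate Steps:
J = 3
t(k) = 1 + k (t(k) = -4 + (k - 1*(-5)) = -4 + (k + 5) = -4 + (5 + k) = 1 + k)
n(q) = 11 + 2*q*(5 + q) (n(q) = (6 + (1 + (q + 5)*(q + q))) + 4 = (6 + (1 + (5 + q)*(2*q))) + 4 = (6 + (1 + 2*q*(5 + q))) + 4 = (7 + 2*q*(5 + q)) + 4 = 11 + 2*q*(5 + q))
-117*(H + n(J)) = -117*(155 + (11 + 2*3*(5 + 3))) = -117*(155 + (11 + 2*3*8)) = -117*(155 + (11 + 48)) = -117*(155 + 59) = -117*214 = -25038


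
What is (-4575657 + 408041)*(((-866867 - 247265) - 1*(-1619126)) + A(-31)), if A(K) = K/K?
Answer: -2104625241920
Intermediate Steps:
A(K) = 1
(-4575657 + 408041)*(((-866867 - 247265) - 1*(-1619126)) + A(-31)) = (-4575657 + 408041)*(((-866867 - 247265) - 1*(-1619126)) + 1) = -4167616*((-1114132 + 1619126) + 1) = -4167616*(504994 + 1) = -4167616*504995 = -2104625241920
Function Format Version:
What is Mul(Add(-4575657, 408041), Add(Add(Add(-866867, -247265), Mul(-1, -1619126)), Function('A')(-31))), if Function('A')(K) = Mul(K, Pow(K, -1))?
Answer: -2104625241920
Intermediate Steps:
Function('A')(K) = 1
Mul(Add(-4575657, 408041), Add(Add(Add(-866867, -247265), Mul(-1, -1619126)), Function('A')(-31))) = Mul(Add(-4575657, 408041), Add(Add(Add(-866867, -247265), Mul(-1, -1619126)), 1)) = Mul(-4167616, Add(Add(-1114132, 1619126), 1)) = Mul(-4167616, Add(504994, 1)) = Mul(-4167616, 504995) = -2104625241920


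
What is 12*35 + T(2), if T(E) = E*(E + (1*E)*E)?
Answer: 432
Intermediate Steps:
T(E) = E*(E + E²) (T(E) = E*(E + E*E) = E*(E + E²))
12*35 + T(2) = 12*35 + 2²*(1 + 2) = 420 + 4*3 = 420 + 12 = 432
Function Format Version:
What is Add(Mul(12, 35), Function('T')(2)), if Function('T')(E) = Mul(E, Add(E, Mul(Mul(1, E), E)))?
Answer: 432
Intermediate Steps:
Function('T')(E) = Mul(E, Add(E, Pow(E, 2))) (Function('T')(E) = Mul(E, Add(E, Mul(E, E))) = Mul(E, Add(E, Pow(E, 2))))
Add(Mul(12, 35), Function('T')(2)) = Add(Mul(12, 35), Mul(Pow(2, 2), Add(1, 2))) = Add(420, Mul(4, 3)) = Add(420, 12) = 432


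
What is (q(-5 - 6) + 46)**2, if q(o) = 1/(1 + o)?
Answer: 210681/100 ≈ 2106.8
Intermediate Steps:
(q(-5 - 6) + 46)**2 = (1/(1 + (-5 - 6)) + 46)**2 = (1/(1 - 11) + 46)**2 = (1/(-10) + 46)**2 = (-1/10 + 46)**2 = (459/10)**2 = 210681/100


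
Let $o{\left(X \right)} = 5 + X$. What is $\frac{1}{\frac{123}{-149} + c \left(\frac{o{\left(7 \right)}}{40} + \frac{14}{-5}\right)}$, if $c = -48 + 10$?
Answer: $\frac{149}{14032} \approx 0.010619$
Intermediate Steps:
$c = -38$
$\frac{1}{\frac{123}{-149} + c \left(\frac{o{\left(7 \right)}}{40} + \frac{14}{-5}\right)} = \frac{1}{\frac{123}{-149} - 38 \left(\frac{5 + 7}{40} + \frac{14}{-5}\right)} = \frac{1}{123 \left(- \frac{1}{149}\right) - 38 \left(12 \cdot \frac{1}{40} + 14 \left(- \frac{1}{5}\right)\right)} = \frac{1}{- \frac{123}{149} - 38 \left(\frac{3}{10} - \frac{14}{5}\right)} = \frac{1}{- \frac{123}{149} - -95} = \frac{1}{- \frac{123}{149} + 95} = \frac{1}{\frac{14032}{149}} = \frac{149}{14032}$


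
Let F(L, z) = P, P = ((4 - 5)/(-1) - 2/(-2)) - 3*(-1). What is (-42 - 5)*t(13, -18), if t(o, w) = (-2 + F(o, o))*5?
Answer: -705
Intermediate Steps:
P = 5 (P = (-1*(-1) - 2*(-½)) + 3 = (1 + 1) + 3 = 2 + 3 = 5)
F(L, z) = 5
t(o, w) = 15 (t(o, w) = (-2 + 5)*5 = 3*5 = 15)
(-42 - 5)*t(13, -18) = (-42 - 5)*15 = -47*15 = -705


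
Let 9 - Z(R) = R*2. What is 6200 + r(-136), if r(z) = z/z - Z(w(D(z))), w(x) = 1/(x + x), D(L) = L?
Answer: 842111/136 ≈ 6192.0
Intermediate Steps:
w(x) = 1/(2*x)
Z(R) = 9 - 2*R (Z(R) = 9 - R*2 = 9 - 2*R)
r(z) = -8 + 1/z (r(z) = z/z - (9 - 1/z) = 1 - (9 - 1/z) = 1 + (-9 + 1/z) = -8 + 1/z)
6200 + r(-136) = 6200 + (-8 + 1/(-136)) = 6200 + (-8 - 1/136) = 6200 - 1089/136 = 842111/136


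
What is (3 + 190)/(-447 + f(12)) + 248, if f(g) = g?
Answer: 107687/435 ≈ 247.56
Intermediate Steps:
(3 + 190)/(-447 + f(12)) + 248 = (3 + 190)/(-447 + 12) + 248 = 193/(-435) + 248 = 193*(-1/435) + 248 = -193/435 + 248 = 107687/435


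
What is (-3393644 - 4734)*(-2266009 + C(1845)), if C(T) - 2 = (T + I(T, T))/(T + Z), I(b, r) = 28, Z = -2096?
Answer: 1932894197660140/251 ≈ 7.7008e+12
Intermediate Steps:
C(T) = 2 + (28 + T)/(-2096 + T) (C(T) = 2 + (T + 28)/(T - 2096) = 2 + (28 + T)/(-2096 + T))
(-3393644 - 4734)*(-2266009 + C(1845)) = (-3393644 - 4734)*(-2266009 + 3*(-1388 + 1845)/(-2096 + 1845)) = -3398378*(-2266009 + 3*457/(-251)) = -3398378*(-2266009 + 3*(-1/251)*457) = -3398378*(-2266009 - 1371/251) = -3398378*(-568769630/251) = 1932894197660140/251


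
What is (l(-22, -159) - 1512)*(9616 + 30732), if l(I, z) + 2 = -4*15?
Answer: -63507752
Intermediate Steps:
l(I, z) = -62 (l(I, z) = -2 - 4*15 = -2 - 60 = -62)
(l(-22, -159) - 1512)*(9616 + 30732) = (-62 - 1512)*(9616 + 30732) = -1574*40348 = -63507752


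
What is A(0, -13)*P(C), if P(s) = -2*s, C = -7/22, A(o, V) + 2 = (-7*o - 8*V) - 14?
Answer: 56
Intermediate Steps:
A(o, V) = -16 - 8*V - 7*o (A(o, V) = -2 + ((-7*o - 8*V) - 14) = -2 + ((-8*V - 7*o) - 14) = -2 + (-14 - 8*V - 7*o) = -16 - 8*V - 7*o)
C = -7/22 (C = -7*1/22 = -7/22 ≈ -0.31818)
A(0, -13)*P(C) = (-16 - 8*(-13) - 7*0)*(-2*(-7/22)) = (-16 + 104 + 0)*(7/11) = 88*(7/11) = 56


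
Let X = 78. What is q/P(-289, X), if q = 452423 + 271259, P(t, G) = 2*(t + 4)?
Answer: -361841/285 ≈ -1269.6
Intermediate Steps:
P(t, G) = 8 + 2*t (P(t, G) = 2*(4 + t) = 8 + 2*t)
q = 723682
q/P(-289, X) = 723682/(8 + 2*(-289)) = 723682/(8 - 578) = 723682/(-570) = 723682*(-1/570) = -361841/285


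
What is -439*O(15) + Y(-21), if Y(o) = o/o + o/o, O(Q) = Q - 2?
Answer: -5705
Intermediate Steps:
O(Q) = -2 + Q
Y(o) = 2 (Y(o) = 1 + 1 = 2)
-439*O(15) + Y(-21) = -439*(-2 + 15) + 2 = -439*13 + 2 = -5707 + 2 = -5705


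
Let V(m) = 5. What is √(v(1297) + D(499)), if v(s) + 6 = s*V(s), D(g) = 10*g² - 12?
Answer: √2496477 ≈ 1580.0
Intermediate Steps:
D(g) = -12 + 10*g²
v(s) = -6 + 5*s (v(s) = -6 + s*5 = -6 + 5*s)
√(v(1297) + D(499)) = √((-6 + 5*1297) + (-12 + 10*499²)) = √((-6 + 6485) + (-12 + 10*249001)) = √(6479 + (-12 + 2490010)) = √(6479 + 2489998) = √2496477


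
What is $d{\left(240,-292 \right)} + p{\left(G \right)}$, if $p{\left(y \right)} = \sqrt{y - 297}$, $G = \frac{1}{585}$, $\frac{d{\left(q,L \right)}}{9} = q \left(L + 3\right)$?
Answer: $-624240 + \frac{4 i \sqrt{705835}}{195} \approx -6.2424 \cdot 10^{5} + 17.234 i$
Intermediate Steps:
$d{\left(q,L \right)} = 9 q \left(3 + L\right)$ ($d{\left(q,L \right)} = 9 q \left(L + 3\right) = 9 q \left(3 + L\right)$)
$G = \frac{1}{585} \approx 0.0017094$
$p{\left(y \right)} = \sqrt{-297 + y}$
$d{\left(240,-292 \right)} + p{\left(G \right)} = 9 \cdot 240 \left(3 - 292\right) + \sqrt{-297 + \frac{1}{585}} = 9 \cdot 240 \left(-289\right) + \sqrt{- \frac{173744}{585}} = -624240 + \frac{4 i \sqrt{705835}}{195}$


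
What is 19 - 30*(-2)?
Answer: 79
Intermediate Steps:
19 - 30*(-2) = 19 + 60 = 79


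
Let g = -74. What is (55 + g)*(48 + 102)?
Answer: -2850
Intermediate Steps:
(55 + g)*(48 + 102) = (55 - 74)*(48 + 102) = -19*150 = -2850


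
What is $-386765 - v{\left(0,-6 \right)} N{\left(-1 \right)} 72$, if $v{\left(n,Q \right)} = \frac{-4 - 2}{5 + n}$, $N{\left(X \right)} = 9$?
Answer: $- \frac{1929937}{5} \approx -3.8599 \cdot 10^{5}$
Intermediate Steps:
$v{\left(n,Q \right)} = - \frac{6}{5 + n}$
$-386765 - v{\left(0,-6 \right)} N{\left(-1 \right)} 72 = -386765 - - \frac{6}{5 + 0} \cdot 9 \cdot 72 = -386765 - - \frac{6}{5} \cdot 9 \cdot 72 = -386765 - \left(-6\right) \frac{1}{5} \cdot 9 \cdot 72 = -386765 - \left(- \frac{6}{5}\right) 9 \cdot 72 = -386765 - \left(- \frac{54}{5}\right) 72 = -386765 - - \frac{3888}{5} = -386765 + \frac{3888}{5} = - \frac{1929937}{5}$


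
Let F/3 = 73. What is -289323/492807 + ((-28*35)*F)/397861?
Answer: -2375016951/2108265439 ≈ -1.1265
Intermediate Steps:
F = 219 (F = 3*73 = 219)
-289323/492807 + ((-28*35)*F)/397861 = -289323/492807 + (-28*35*219)/397861 = -289323*1/492807 - 980*219*(1/397861) = -3111/5299 - 214620*1/397861 = -3111/5299 - 214620/397861 = -2375016951/2108265439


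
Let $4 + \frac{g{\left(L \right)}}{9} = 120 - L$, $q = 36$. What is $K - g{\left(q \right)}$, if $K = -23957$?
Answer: $-24677$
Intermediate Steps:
$g{\left(L \right)} = 1044 - 9 L$ ($g{\left(L \right)} = -36 + 9 \left(120 - L\right) = -36 - \left(-1080 + 9 L\right) = 1044 - 9 L$)
$K - g{\left(q \right)} = -23957 - \left(1044 - 324\right) = -23957 - 720 = -24677$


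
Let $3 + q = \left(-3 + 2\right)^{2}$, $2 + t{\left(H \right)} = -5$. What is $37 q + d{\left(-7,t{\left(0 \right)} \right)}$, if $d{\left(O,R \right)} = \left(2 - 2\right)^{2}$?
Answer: $-74$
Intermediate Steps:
$t{\left(H \right)} = -7$ ($t{\left(H \right)} = -2 - 5 = -7$)
$d{\left(O,R \right)} = 0$ ($d{\left(O,R \right)} = 0^{2} = 0$)
$q = -2$ ($q = -3 + \left(-3 + 2\right)^{2} = -3 + \left(-1\right)^{2} = -3 + 1 = -2$)
$37 q + d{\left(-7,t{\left(0 \right)} \right)} = 37 \left(-2\right) + 0 = -74 + 0 = -74$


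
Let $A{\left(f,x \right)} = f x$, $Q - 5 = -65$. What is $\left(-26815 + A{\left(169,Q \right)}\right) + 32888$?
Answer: $-4067$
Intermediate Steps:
$Q = -60$ ($Q = 5 - 65 = -60$)
$\left(-26815 + A{\left(169,Q \right)}\right) + 32888 = \left(-26815 + 169 \left(-60\right)\right) + 32888 = \left(-26815 - 10140\right) + 32888 = -36955 + 32888 = -4067$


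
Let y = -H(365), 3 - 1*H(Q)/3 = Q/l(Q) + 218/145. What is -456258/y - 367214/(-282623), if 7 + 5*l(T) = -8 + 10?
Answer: 3126024857599/7509575733 ≈ 416.27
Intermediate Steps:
l(T) = -1 (l(T) = -7/5 + (-8 + 10)/5 = -7/5 + (1/5)*2 = -7/5 + 2/5 = -1)
H(Q) = 651/145 + 3*Q (H(Q) = 9 - 3*(Q/(-1) + 218/145) = 9 - 3*(Q*(-1) + 218*(1/145)) = 9 - 3*(-Q + 218/145) = 9 - 3*(218/145 - Q) = 9 + (-654/145 + 3*Q) = 651/145 + 3*Q)
y = -159426/145 (y = -(651/145 + 3*365) = -(651/145 + 1095) = -1*159426/145 = -159426/145 ≈ -1099.5)
-456258/y - 367214/(-282623) = -456258/(-159426/145) - 367214/(-282623) = -456258*(-145/159426) - 367214*(-1/282623) = 11026235/26571 + 367214/282623 = 3126024857599/7509575733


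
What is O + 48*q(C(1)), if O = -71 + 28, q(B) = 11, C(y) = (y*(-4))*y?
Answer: 485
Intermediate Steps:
C(y) = -4*y² (C(y) = (-4*y)*y = -4*y²)
O = -43
O + 48*q(C(1)) = -43 + 48*11 = -43 + 528 = 485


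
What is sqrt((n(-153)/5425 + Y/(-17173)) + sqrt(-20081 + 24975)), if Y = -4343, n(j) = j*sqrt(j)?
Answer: sqrt(87800194029275 + 347177695617025*sqrt(4894) - 29374112864187*I*sqrt(17))/18632705 ≈ 8.3792 - 0.020816*I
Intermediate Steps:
n(j) = j**(3/2)
sqrt((n(-153)/5425 + Y/(-17173)) + sqrt(-20081 + 24975)) = sqrt(((-153)**(3/2)/5425 - 4343/(-17173)) + sqrt(-20081 + 24975)) = sqrt((-459*I*sqrt(17)*(1/5425) - 4343*(-1/17173)) + sqrt(4894)) = sqrt((-459*I*sqrt(17)/5425 + 4343/17173) + sqrt(4894)) = sqrt((4343/17173 - 459*I*sqrt(17)/5425) + sqrt(4894)) = sqrt(4343/17173 + sqrt(4894) - 459*I*sqrt(17)/5425)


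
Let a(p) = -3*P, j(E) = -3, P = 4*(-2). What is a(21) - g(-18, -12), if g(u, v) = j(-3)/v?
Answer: 95/4 ≈ 23.750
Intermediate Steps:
P = -8
g(u, v) = -3/v
a(p) = 24 (a(p) = -3*(-8) = 24)
a(21) - g(-18, -12) = 24 - (-3)/(-12) = 24 - (-3)*(-1)/12 = 24 - 1*¼ = 24 - ¼ = 95/4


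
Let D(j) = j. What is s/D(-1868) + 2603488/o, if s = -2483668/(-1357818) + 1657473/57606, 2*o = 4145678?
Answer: 5688477012923021329/4588891499267309976 ≈ 1.2396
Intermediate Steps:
o = 2072839 (o = (1/2)*4145678 = 2072839)
s = 36266982617/1185128238 (s = -2483668*(-1/1357818) + 1657473*(1/57606) = 112894/61719 + 552491/19202 = 36266982617/1185128238 ≈ 30.602)
s/D(-1868) + 2603488/o = (36266982617/1185128238)/(-1868) + 2603488/2072839 = (36266982617/1185128238)*(-1/1868) + 2603488*(1/2072839) = -36266982617/2213819548584 + 2603488/2072839 = 5688477012923021329/4588891499267309976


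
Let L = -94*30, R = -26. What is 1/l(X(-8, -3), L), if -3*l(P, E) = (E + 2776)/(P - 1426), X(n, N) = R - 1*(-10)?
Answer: -2163/22 ≈ -98.318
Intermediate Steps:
X(n, N) = -16 (X(n, N) = -26 - 1*(-10) = -26 + 10 = -16)
L = -2820
l(P, E) = -(2776 + E)/(3*(-1426 + P)) (l(P, E) = -(E + 2776)/(3*(P - 1426)) = -(2776 + E)/(3*(-1426 + P)))
1/l(X(-8, -3), L) = 1/((-2776 - 1*(-2820))/(3*(-1426 - 16))) = 1/((⅓)*(-2776 + 2820)/(-1442)) = 1/((⅓)*(-1/1442)*44) = 1/(-22/2163) = -2163/22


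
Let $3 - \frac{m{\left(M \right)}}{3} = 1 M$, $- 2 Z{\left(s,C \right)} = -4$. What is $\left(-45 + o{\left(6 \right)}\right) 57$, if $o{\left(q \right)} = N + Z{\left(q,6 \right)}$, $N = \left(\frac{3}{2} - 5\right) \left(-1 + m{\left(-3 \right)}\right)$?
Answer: $- \frac{11685}{2} \approx -5842.5$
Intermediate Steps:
$Z{\left(s,C \right)} = 2$ ($Z{\left(s,C \right)} = \left(- \frac{1}{2}\right) \left(-4\right) = 2$)
$m{\left(M \right)} = 9 - 3 M$ ($m{\left(M \right)} = 9 - 3 \cdot 1 M = 9 - 3 M$)
$N = - \frac{119}{2}$ ($N = \left(\frac{3}{2} - 5\right) \left(-1 + \left(9 - -9\right)\right) = \left(3 \cdot \frac{1}{2} - 5\right) \left(-1 + \left(9 + 9\right)\right) = \left(\frac{3}{2} - 5\right) \left(-1 + 18\right) = \left(- \frac{7}{2}\right) 17 = - \frac{119}{2} \approx -59.5$)
$o{\left(q \right)} = - \frac{115}{2}$ ($o{\left(q \right)} = - \frac{119}{2} + 2 = - \frac{115}{2}$)
$\left(-45 + o{\left(6 \right)}\right) 57 = \left(-45 - \frac{115}{2}\right) 57 = \left(- \frac{205}{2}\right) 57 = - \frac{11685}{2}$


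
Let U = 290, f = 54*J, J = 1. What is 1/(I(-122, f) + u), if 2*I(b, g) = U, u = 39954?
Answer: 1/40099 ≈ 2.4938e-5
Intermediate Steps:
f = 54 (f = 54*1 = 54)
I(b, g) = 145 (I(b, g) = (1/2)*290 = 145)
1/(I(-122, f) + u) = 1/(145 + 39954) = 1/40099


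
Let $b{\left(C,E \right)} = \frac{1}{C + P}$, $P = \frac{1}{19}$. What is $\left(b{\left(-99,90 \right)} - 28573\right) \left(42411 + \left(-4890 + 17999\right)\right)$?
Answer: $- \frac{74559555492}{47} \approx -1.5864 \cdot 10^{9}$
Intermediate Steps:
$P = \frac{1}{19} \approx 0.052632$
$b{\left(C,E \right)} = \frac{1}{\frac{1}{19} + C}$ ($b{\left(C,E \right)} = \frac{1}{C + \frac{1}{19}} = \frac{1}{\frac{1}{19} + C}$)
$\left(b{\left(-99,90 \right)} - 28573\right) \left(42411 + \left(-4890 + 17999\right)\right) = \left(\frac{19}{1 + 19 \left(-99\right)} - 28573\right) \left(42411 + \left(-4890 + 17999\right)\right) = \left(\frac{19}{1 - 1881} - 28573\right) \left(42411 + 13109\right) = \left(\frac{19}{-1880} - 28573\right) 55520 = \left(19 \left(- \frac{1}{1880}\right) - 28573\right) 55520 = \left(- \frac{19}{1880} - 28573\right) 55520 = \left(- \frac{53717259}{1880}\right) 55520 = - \frac{74559555492}{47}$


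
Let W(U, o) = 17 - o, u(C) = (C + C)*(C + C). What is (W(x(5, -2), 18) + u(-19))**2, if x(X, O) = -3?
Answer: 2082249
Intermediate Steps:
u(C) = 4*C**2 (u(C) = (2*C)*(2*C) = 4*C**2)
(W(x(5, -2), 18) + u(-19))**2 = ((17 - 1*18) + 4*(-19)**2)**2 = ((17 - 18) + 4*361)**2 = (-1 + 1444)**2 = 1443**2 = 2082249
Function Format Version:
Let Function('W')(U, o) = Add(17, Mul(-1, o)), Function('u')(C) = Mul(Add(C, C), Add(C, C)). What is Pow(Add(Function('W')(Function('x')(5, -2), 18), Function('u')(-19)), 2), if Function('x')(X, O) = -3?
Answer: 2082249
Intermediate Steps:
Function('u')(C) = Mul(4, Pow(C, 2)) (Function('u')(C) = Mul(Mul(2, C), Mul(2, C)) = Mul(4, Pow(C, 2)))
Pow(Add(Function('W')(Function('x')(5, -2), 18), Function('u')(-19)), 2) = Pow(Add(Add(17, Mul(-1, 18)), Mul(4, Pow(-19, 2))), 2) = Pow(Add(Add(17, -18), Mul(4, 361)), 2) = Pow(Add(-1, 1444), 2) = Pow(1443, 2) = 2082249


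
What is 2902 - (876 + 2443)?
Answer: -417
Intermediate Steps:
2902 - (876 + 2443) = 2902 - 1*3319 = 2902 - 3319 = -417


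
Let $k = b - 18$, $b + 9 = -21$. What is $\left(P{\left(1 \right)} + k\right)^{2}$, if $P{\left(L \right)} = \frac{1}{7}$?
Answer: $\frac{112225}{49} \approx 2290.3$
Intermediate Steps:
$P{\left(L \right)} = \frac{1}{7}$
$b = -30$ ($b = -9 - 21 = -30$)
$k = -48$ ($k = -30 - 18 = -48$)
$\left(P{\left(1 \right)} + k\right)^{2} = \left(\frac{1}{7} - 48\right)^{2} = \left(- \frac{335}{7}\right)^{2} = \frac{112225}{49}$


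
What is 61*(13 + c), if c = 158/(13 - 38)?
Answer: 10187/25 ≈ 407.48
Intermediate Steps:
c = -158/25 (c = 158/(-25) = 158*(-1/25) = -158/25 ≈ -6.3200)
61*(13 + c) = 61*(13 - 158/25) = 61*(167/25) = 10187/25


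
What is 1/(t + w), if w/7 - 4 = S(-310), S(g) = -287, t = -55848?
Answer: -1/57829 ≈ -1.7292e-5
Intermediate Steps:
w = -1981 (w = 28 + 7*(-287) = 28 - 2009 = -1981)
1/(t + w) = 1/(-55848 - 1981) = 1/(-57829) = -1/57829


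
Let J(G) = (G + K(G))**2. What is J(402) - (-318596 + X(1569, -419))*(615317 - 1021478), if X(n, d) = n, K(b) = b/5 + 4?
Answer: -3219094169051/25 ≈ -1.2876e+11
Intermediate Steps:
K(b) = 4 + b/5 (K(b) = b*(1/5) + 4 = b/5 + 4 = 4 + b/5)
J(G) = (4 + 6*G/5)**2 (J(G) = (G + (4 + G/5))**2 = (4 + 6*G/5)**2)
J(402) - (-318596 + X(1569, -419))*(615317 - 1021478) = 4*(10 + 3*402)**2/25 - (-318596 + 1569)*(615317 - 1021478) = 4*(10 + 1206)**2/25 - (-317027)*(-406161) = (4/25)*1216**2 - 1*128764003347 = (4/25)*1478656 - 128764003347 = 5914624/25 - 128764003347 = -3219094169051/25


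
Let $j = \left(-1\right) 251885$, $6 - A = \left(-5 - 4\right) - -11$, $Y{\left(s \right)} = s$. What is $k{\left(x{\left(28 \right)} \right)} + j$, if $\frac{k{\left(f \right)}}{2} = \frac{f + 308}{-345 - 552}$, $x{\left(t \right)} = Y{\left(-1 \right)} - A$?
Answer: $- \frac{75313817}{299} \approx -2.5189 \cdot 10^{5}$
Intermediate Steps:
$A = 4$ ($A = 6 - \left(\left(-5 - 4\right) - -11\right) = 6 - \left(-9 + 11\right) = 6 - 2 = 4$)
$j = -251885$
$x{\left(t \right)} = -5$ ($x{\left(t \right)} = -1 - 4 = -5$)
$k{\left(f \right)} = - \frac{616}{897} - \frac{2 f}{897}$ ($k{\left(f \right)} = 2 \frac{f + 308}{-345 - 552} = 2 \frac{308 + f}{-897} = 2 \left(308 + f\right) \left(- \frac{1}{897}\right) = 2 \left(- \frac{308}{897} - \frac{f}{897}\right) = - \frac{616}{897} - \frac{2 f}{897}$)
$k{\left(x{\left(28 \right)} \right)} + j = \left(- \frac{616}{897} - - \frac{10}{897}\right) - 251885 = \left(- \frac{616}{897} + \frac{10}{897}\right) - 251885 = - \frac{202}{299} - 251885 = - \frac{75313817}{299}$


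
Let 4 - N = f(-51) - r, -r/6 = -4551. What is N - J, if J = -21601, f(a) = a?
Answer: 48962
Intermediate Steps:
r = 27306 (r = -6*(-4551) = 27306)
N = 27361 (N = 4 - (-51 - 1*27306) = 4 - (-51 - 27306) = 4 - 1*(-27357) = 4 + 27357 = 27361)
N - J = 27361 - 1*(-21601) = 27361 + 21601 = 48962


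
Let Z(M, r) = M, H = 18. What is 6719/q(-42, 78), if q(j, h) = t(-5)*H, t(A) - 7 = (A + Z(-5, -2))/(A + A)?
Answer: 6719/144 ≈ 46.660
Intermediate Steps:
t(A) = 7 + (-5 + A)/(2*A) (t(A) = 7 + (A - 5)/(A + A) = 7 + (-5 + A)/((2*A)) = 7 + (-5 + A)*(1/(2*A)) = 7 + (-5 + A)/(2*A))
q(j, h) = 144 (q(j, h) = ((5/2)*(-1 + 3*(-5))/(-5))*18 = ((5/2)*(-1/5)*(-1 - 15))*18 = ((5/2)*(-1/5)*(-16))*18 = 8*18 = 144)
6719/q(-42, 78) = 6719/144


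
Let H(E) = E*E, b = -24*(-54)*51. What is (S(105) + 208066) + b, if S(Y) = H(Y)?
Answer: 285187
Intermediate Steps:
b = 66096 (b = 1296*51 = 66096)
H(E) = E²
S(Y) = Y²
(S(105) + 208066) + b = (105² + 208066) + 66096 = (11025 + 208066) + 66096 = 219091 + 66096 = 285187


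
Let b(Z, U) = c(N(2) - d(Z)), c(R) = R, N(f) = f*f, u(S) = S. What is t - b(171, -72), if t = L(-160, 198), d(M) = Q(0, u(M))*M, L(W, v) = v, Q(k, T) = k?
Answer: 194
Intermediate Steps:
N(f) = f²
d(M) = 0 (d(M) = 0*M = 0)
t = 198
b(Z, U) = 4 (b(Z, U) = 2² - 1*0 = 4 + 0 = 4)
t - b(171, -72) = 198 - 1*4 = 198 - 4 = 194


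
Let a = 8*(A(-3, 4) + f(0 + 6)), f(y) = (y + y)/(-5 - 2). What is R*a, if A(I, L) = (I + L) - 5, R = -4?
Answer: 1280/7 ≈ 182.86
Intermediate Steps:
A(I, L) = -5 + I + L
f(y) = -2*y/7 (f(y) = (2*y)/(-7) = (2*y)*(-1/7) = -2*y/7)
a = -320/7 (a = 8*((-5 - 3 + 4) - 2*(0 + 6)/7) = 8*(-4 - 2/7*6) = 8*(-4 - 12/7) = 8*(-40/7) = -320/7 ≈ -45.714)
R*a = -4*(-320/7) = 1280/7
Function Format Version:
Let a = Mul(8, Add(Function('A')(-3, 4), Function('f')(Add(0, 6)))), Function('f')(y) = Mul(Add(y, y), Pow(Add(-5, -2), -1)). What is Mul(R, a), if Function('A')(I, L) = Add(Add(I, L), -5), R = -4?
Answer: Rational(1280, 7) ≈ 182.86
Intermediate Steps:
Function('A')(I, L) = Add(-5, I, L)
Function('f')(y) = Mul(Rational(-2, 7), y) (Function('f')(y) = Mul(Mul(2, y), Pow(-7, -1)) = Mul(Mul(2, y), Rational(-1, 7)) = Mul(Rational(-2, 7), y))
a = Rational(-320, 7) (a = Mul(8, Add(Add(-5, -3, 4), Mul(Rational(-2, 7), Add(0, 6)))) = Mul(8, Add(-4, Mul(Rational(-2, 7), 6))) = Mul(8, Add(-4, Rational(-12, 7))) = Mul(8, Rational(-40, 7)) = Rational(-320, 7) ≈ -45.714)
Mul(R, a) = Mul(-4, Rational(-320, 7)) = Rational(1280, 7)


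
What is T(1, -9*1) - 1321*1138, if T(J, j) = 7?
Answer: -1503291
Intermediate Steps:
T(1, -9*1) - 1321*1138 = 7 - 1321*1138 = 7 - 1503298 = -1503291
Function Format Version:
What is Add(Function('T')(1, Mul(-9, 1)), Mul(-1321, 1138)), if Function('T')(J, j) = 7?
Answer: -1503291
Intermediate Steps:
Add(Function('T')(1, Mul(-9, 1)), Mul(-1321, 1138)) = Add(7, Mul(-1321, 1138)) = Add(7, -1503298) = -1503291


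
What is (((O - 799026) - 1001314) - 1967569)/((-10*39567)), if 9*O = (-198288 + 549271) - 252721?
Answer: 3756991/395670 ≈ 9.4953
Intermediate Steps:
O = 10918 (O = ((-198288 + 549271) - 252721)/9 = (350983 - 252721)/9 = (1/9)*98262 = 10918)
(((O - 799026) - 1001314) - 1967569)/((-10*39567)) = (((10918 - 799026) - 1001314) - 1967569)/((-10*39567)) = ((-788108 - 1001314) - 1967569)/(-395670) = (-1789422 - 1967569)*(-1/395670) = -3756991*(-1/395670) = 3756991/395670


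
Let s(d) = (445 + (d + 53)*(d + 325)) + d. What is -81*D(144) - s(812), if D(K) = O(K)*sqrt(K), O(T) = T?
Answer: -1124730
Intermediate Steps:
D(K) = K**(3/2) (D(K) = K*sqrt(K) = K**(3/2))
s(d) = 445 + d + (53 + d)*(325 + d) (s(d) = (445 + (53 + d)*(325 + d)) + d = 445 + d + (53 + d)*(325 + d))
-81*D(144) - s(812) = -81*144**(3/2) - (17670 + 812**2 + 379*812) = -81*1728 - (17670 + 659344 + 307748) = -139968 - 1*984762 = -139968 - 984762 = -1124730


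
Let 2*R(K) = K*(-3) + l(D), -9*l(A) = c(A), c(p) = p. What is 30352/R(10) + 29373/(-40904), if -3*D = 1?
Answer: -67065745989/33091336 ≈ -2026.7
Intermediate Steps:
D = -1/3 (D = -1/3*1 = -1/3 ≈ -0.33333)
l(A) = -A/9
R(K) = 1/54 - 3*K/2 (R(K) = (K*(-3) - 1/9*(-1/3))/2 = (-3*K + 1/27)/2 = (1/27 - 3*K)/2 = 1/54 - 3*K/2)
30352/R(10) + 29373/(-40904) = 30352/(1/54 - 3/2*10) + 29373/(-40904) = 30352/(1/54 - 15) + 29373*(-1/40904) = 30352/(-809/54) - 29373/40904 = 30352*(-54/809) - 29373/40904 = -1639008/809 - 29373/40904 = -67065745989/33091336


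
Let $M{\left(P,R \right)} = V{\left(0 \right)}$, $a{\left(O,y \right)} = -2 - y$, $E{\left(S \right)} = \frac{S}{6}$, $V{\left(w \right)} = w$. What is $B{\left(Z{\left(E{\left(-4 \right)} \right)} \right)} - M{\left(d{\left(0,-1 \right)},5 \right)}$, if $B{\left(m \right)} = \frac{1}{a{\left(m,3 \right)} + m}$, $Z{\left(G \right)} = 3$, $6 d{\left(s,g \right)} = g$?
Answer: $- \frac{1}{2} \approx -0.5$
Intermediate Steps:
$d{\left(s,g \right)} = \frac{g}{6}$
$E{\left(S \right)} = \frac{S}{6}$ ($E{\left(S \right)} = S \frac{1}{6} = \frac{S}{6}$)
$M{\left(P,R \right)} = 0$
$B{\left(m \right)} = \frac{1}{-5 + m}$ ($B{\left(m \right)} = \frac{1}{\left(-2 - 3\right) + m} = \frac{1}{-5 + m}$)
$B{\left(Z{\left(E{\left(-4 \right)} \right)} \right)} - M{\left(d{\left(0,-1 \right)},5 \right)} = \frac{1}{-5 + 3} - 0 = \frac{1}{-2} + 0 = - \frac{1}{2} + 0 = - \frac{1}{2}$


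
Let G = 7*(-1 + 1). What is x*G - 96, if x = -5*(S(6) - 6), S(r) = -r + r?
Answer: -96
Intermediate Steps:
S(r) = 0
x = 30 (x = -5*(0 - 6) = -5*(-6) = 30)
G = 0 (G = 7*0 = 0)
x*G - 96 = 30*0 - 96 = 0 - 96 = -96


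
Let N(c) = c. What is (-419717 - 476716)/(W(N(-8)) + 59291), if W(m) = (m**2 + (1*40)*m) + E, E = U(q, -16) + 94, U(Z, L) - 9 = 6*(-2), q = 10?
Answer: -896433/59126 ≈ -15.161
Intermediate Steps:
U(Z, L) = -3 (U(Z, L) = 9 + 6*(-2) = 9 - 12 = -3)
E = 91 (E = -3 + 94 = 91)
W(m) = 91 + m**2 + 40*m (W(m) = (m**2 + (1*40)*m) + 91 = (m**2 + 40*m) + 91 = 91 + m**2 + 40*m)
(-419717 - 476716)/(W(N(-8)) + 59291) = (-419717 - 476716)/((91 + (-8)**2 + 40*(-8)) + 59291) = -896433/((91 + 64 - 320) + 59291) = -896433/(-165 + 59291) = -896433/59126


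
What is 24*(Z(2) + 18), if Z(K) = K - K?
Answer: 432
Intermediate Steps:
Z(K) = 0
24*(Z(2) + 18) = 24*(0 + 18) = 24*18 = 432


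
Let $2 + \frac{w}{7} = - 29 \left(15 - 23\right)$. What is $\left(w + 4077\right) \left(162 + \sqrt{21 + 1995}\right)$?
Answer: $921294 + 68244 \sqrt{14} \approx 1.1766 \cdot 10^{6}$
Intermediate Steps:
$w = 1610$ ($w = -14 + 7 \left(- 29 \left(15 - 23\right)\right) = -14 + 7 \left(\left(-29\right) \left(-8\right)\right) = -14 + 7 \cdot 232 = -14 + 1624 = 1610$)
$\left(w + 4077\right) \left(162 + \sqrt{21 + 1995}\right) = \left(1610 + 4077\right) \left(162 + \sqrt{21 + 1995}\right) = 5687 \left(162 + \sqrt{2016}\right) = 5687 \left(162 + 12 \sqrt{14}\right) = 921294 + 68244 \sqrt{14}$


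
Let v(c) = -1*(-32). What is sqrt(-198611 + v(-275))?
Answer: I*sqrt(198579) ≈ 445.62*I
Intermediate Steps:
v(c) = 32
sqrt(-198611 + v(-275)) = sqrt(-198611 + 32) = sqrt(-198579) = I*sqrt(198579)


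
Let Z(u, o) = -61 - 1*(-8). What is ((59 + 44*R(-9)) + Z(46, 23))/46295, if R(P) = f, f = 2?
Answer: 2/985 ≈ 0.0020305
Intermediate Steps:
R(P) = 2
Z(u, o) = -53 (Z(u, o) = -61 + 8 = -53)
((59 + 44*R(-9)) + Z(46, 23))/46295 = ((59 + 44*2) - 53)/46295 = ((59 + 88) - 53)*(1/46295) = (147 - 53)*(1/46295) = 94*(1/46295) = 2/985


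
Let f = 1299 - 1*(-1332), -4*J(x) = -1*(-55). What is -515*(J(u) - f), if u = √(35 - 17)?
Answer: 5448185/4 ≈ 1.3620e+6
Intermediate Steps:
u = 3*√2 (u = √18 = 3*√2 ≈ 4.2426)
J(x) = -55/4 (J(x) = -(-1)*(-55)/4 = -¼*55 = -55/4)
f = 2631 (f = 1299 + 1332 = 2631)
-515*(J(u) - f) = -515*(-55/4 - 1*2631) = -515*(-55/4 - 2631) = -515*(-10579/4) = 5448185/4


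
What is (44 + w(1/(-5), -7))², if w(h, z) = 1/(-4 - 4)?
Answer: 123201/64 ≈ 1925.0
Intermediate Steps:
w(h, z) = -⅛ (w(h, z) = 1/(-8) = -⅛)
(44 + w(1/(-5), -7))² = (44 - ⅛)² = (351/8)² = 123201/64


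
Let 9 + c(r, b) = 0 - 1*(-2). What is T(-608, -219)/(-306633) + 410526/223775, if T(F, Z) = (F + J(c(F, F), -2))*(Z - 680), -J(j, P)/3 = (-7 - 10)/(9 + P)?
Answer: 35230219081/480317597025 ≈ 0.073348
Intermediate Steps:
c(r, b) = -7 (c(r, b) = -9 + (0 - 1*(-2)) = -9 + (0 + 2) = -9 + 2 = -7)
J(j, P) = 51/(9 + P) (J(j, P) = -3*(-7 - 10)/(9 + P) = -(-51)/(9 + P) = 51/(9 + P))
T(F, Z) = (-680 + Z)*(51/7 + F) (T(F, Z) = (F + 51/(9 - 2))*(Z - 680) = (F + 51/7)*(-680 + Z) = (51/7 + F)*(-680 + Z) = (-680 + Z)*(51/7 + F))
T(-608, -219)/(-306633) + 410526/223775 = (-34680/7 - 680*(-608) + (51/7)*(-219) - 608*(-219))/(-306633) + 410526/223775 = (-34680/7 + 413440 - 11169/7 + 133152)*(-1/306633) + 410526*(1/223775) = (3780295/7)*(-1/306633) + 410526/223775 = -3780295/2146431 + 410526/223775 = 35230219081/480317597025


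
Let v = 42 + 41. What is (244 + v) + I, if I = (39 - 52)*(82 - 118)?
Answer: 795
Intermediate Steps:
v = 83
I = 468 (I = -13*(-36) = 468)
(244 + v) + I = (244 + 83) + 468 = 327 + 468 = 795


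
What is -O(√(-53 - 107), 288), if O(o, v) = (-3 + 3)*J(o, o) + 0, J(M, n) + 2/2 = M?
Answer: 0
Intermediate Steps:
J(M, n) = -1 + M
O(o, v) = 0 (O(o, v) = (-3 + 3)*(-1 + o) + 0 = 0*(-1 + o) + 0 = 0 + 0 = 0)
-O(√(-53 - 107), 288) = -1*0 = 0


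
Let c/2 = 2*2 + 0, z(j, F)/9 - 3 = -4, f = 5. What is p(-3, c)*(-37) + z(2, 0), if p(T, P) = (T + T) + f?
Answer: 28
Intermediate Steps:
z(j, F) = -9 (z(j, F) = 27 + 9*(-4) = 27 - 36 = -9)
c = 8 (c = 2*(2*2 + 0) = 2*(4 + 0) = 2*4 = 8)
p(T, P) = 5 + 2*T (p(T, P) = (T + T) + 5 = 2*T + 5 = 5 + 2*T)
p(-3, c)*(-37) + z(2, 0) = (5 + 2*(-3))*(-37) - 9 = (5 - 6)*(-37) - 9 = -1*(-37) - 9 = 37 - 9 = 28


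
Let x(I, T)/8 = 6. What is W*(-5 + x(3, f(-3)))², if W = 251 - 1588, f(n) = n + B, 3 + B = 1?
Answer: -2472113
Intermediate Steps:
B = -2 (B = -3 + 1 = -2)
f(n) = -2 + n (f(n) = n - 2 = -2 + n)
x(I, T) = 48 (x(I, T) = 8*6 = 48)
W = -1337
W*(-5 + x(3, f(-3)))² = -1337*(-5 + 48)² = -1337*43² = -1337*1849 = -2472113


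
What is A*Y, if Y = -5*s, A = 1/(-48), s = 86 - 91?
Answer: -25/48 ≈ -0.52083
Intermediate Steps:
s = -5
A = -1/48 ≈ -0.020833
Y = 25 (Y = -5*(-5) = 25)
A*Y = -1/48*25 = -25/48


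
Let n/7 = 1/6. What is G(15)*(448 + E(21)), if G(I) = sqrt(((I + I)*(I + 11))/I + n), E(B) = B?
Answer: 469*sqrt(1914)/6 ≈ 3419.7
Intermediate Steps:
n = 7/6 ≈ 1.1667
G(I) = sqrt(139/6 + 2*I) (G(I) = sqrt(((I + I)*(I + 11))/I + 7/6) = sqrt(((2*I)*(11 + I))/I + 7/6) = sqrt((2*I*(11 + I))/I + 7/6) = sqrt((22 + 2*I) + 7/6) = sqrt(139/6 + 2*I))
G(15)*(448 + E(21)) = (sqrt(834 + 72*15)/6)*(448 + 21) = (sqrt(834 + 1080)/6)*469 = (sqrt(1914)/6)*469 = 469*sqrt(1914)/6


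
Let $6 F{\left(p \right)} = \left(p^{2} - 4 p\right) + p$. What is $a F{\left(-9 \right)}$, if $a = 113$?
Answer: $2034$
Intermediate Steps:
$F{\left(p \right)} = - \frac{p}{2} + \frac{p^{2}}{6}$ ($F{\left(p \right)} = \frac{\left(p^{2} - 4 p\right) + p}{6} = \frac{p^{2} - 3 p}{6} = - \frac{p}{2} + \frac{p^{2}}{6}$)
$a F{\left(-9 \right)} = 113 \cdot \frac{1}{6} \left(-9\right) \left(-3 - 9\right) = 113 \cdot \frac{1}{6} \left(-9\right) \left(-12\right) = 113 \cdot 18 = 2034$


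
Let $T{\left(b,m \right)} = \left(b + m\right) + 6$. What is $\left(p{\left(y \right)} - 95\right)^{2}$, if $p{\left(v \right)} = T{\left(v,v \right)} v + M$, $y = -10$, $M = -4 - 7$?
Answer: $1156$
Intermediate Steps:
$T{\left(b,m \right)} = 6 + b + m$
$M = -11$ ($M = -4 - 7 = -11$)
$p{\left(v \right)} = -11 + v \left(6 + 2 v\right)$ ($p{\left(v \right)} = \left(6 + v + v\right) v - 11 = \left(6 + 2 v\right) v - 11 = v \left(6 + 2 v\right) - 11 = -11 + v \left(6 + 2 v\right)$)
$\left(p{\left(y \right)} - 95\right)^{2} = \left(\left(-11 + 2 \left(-10\right) \left(3 - 10\right)\right) - 95\right)^{2} = \left(\left(-11 + 2 \left(-10\right) \left(-7\right)\right) - 95\right)^{2} = \left(\left(-11 + 140\right) - 95\right)^{2} = \left(129 - 95\right)^{2} = 34^{2} = 1156$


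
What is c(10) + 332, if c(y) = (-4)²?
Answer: 348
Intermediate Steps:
c(y) = 16
c(10) + 332 = 16 + 332 = 348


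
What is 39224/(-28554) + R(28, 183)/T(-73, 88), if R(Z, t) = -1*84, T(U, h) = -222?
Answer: -525766/528249 ≈ -0.99530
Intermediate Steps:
R(Z, t) = -84
39224/(-28554) + R(28, 183)/T(-73, 88) = 39224/(-28554) - 84/(-222) = 39224*(-1/28554) - 84*(-1/222) = -19612/14277 + 14/37 = -525766/528249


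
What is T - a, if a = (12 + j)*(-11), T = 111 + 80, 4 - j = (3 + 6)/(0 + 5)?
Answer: 1736/5 ≈ 347.20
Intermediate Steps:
j = 11/5 (j = 4 - (3 + 6)/(0 + 5) = 4 - 9/5 = 11/5 ≈ 2.2000)
T = 191
a = -781/5 (a = (12 + 11/5)*(-11) = (71/5)*(-11) = -781/5 ≈ -156.20)
T - a = 191 - 1*(-781/5) = 191 + 781/5 = 1736/5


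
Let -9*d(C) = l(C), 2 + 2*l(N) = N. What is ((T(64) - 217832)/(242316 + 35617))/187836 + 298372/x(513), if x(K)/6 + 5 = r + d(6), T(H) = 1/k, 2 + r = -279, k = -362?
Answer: -264318081610358519/1521329887693308 ≈ -173.74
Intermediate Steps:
l(N) = -1 + N/2
d(C) = ⅑ - C/18 (d(C) = -(-1 + C/2)/9 = ⅑ - C/18)
r = -281 (r = -2 - 279 = -281)
T(H) = -1/362 (T(H) = 1/(-362) = -1/362)
x(K) = -5152/3 (x(K) = -30 + 6*(-281 + (⅑ - 1/18*6)) = -30 + 6*(-281 + (⅑ - ⅓)) = -30 + 6*(-281 - 2/9) = -30 + 6*(-2531/9) = -30 - 5062/3 = -5152/3)
((T(64) - 217832)/(242316 + 35617))/187836 + 298372/x(513) = ((-1/362 - 217832)/(242316 + 35617))/187836 + 298372/(-5152/3) = -78855185/362/277933*(1/187836) + 298372*(-3/5152) = -78855185/362*1/277933*(1/187836) - 223779/1288 = -78855185/100611746*1/187836 - 223779/1288 = -78855185/18898507921656 - 223779/1288 = -264318081610358519/1521329887693308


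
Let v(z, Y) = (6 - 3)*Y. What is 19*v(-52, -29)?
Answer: -1653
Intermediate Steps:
v(z, Y) = 3*Y
19*v(-52, -29) = 19*(3*(-29)) = 19*(-87) = -1653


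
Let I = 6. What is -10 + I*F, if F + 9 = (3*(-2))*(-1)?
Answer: -28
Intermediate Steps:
F = -3 (F = -9 + (3*(-2))*(-1) = -9 - 6*(-1) = -9 + 6 = -3)
-10 + I*F = -10 + 6*(-3) = -10 - 18 = -28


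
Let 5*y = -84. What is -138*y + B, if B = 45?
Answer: 11817/5 ≈ 2363.4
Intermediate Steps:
y = -84/5 (y = (1/5)*(-84) = -84/5 ≈ -16.800)
-138*y + B = -138*(-84/5) + 45 = 11592/5 + 45 = 11817/5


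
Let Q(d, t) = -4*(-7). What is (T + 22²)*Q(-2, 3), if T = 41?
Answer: 14700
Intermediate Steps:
Q(d, t) = 28
(T + 22²)*Q(-2, 3) = (41 + 22²)*28 = (41 + 484)*28 = 525*28 = 14700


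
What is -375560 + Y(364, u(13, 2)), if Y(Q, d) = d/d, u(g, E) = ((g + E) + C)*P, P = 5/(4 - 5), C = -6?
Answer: -375559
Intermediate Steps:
P = -5 (P = 5/(-1) = -1*5 = -5)
u(g, E) = 30 - 5*E - 5*g (u(g, E) = ((g + E) - 6)*(-5) = ((E + g) - 6)*(-5) = (-6 + E + g)*(-5) = 30 - 5*E - 5*g)
Y(Q, d) = 1
-375560 + Y(364, u(13, 2)) = -375560 + 1 = -375559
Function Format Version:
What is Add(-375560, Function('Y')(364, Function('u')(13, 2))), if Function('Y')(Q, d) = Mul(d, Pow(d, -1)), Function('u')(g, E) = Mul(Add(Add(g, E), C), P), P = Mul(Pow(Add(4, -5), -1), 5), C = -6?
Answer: -375559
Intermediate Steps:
P = -5 (P = Mul(Pow(-1, -1), 5) = Mul(-1, 5) = -5)
Function('u')(g, E) = Add(30, Mul(-5, E), Mul(-5, g)) (Function('u')(g, E) = Mul(Add(Add(g, E), -6), -5) = Mul(Add(Add(E, g), -6), -5) = Mul(Add(-6, E, g), -5) = Add(30, Mul(-5, E), Mul(-5, g)))
Function('Y')(Q, d) = 1
Add(-375560, Function('Y')(364, Function('u')(13, 2))) = Add(-375560, 1) = -375559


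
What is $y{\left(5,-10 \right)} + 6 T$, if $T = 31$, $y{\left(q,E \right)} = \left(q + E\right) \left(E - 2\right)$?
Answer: $246$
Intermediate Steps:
$y{\left(q,E \right)} = \left(-2 + E\right) \left(E + q\right)$ ($y{\left(q,E \right)} = \left(E + q\right) \left(-2 + E\right) = \left(-2 + E\right) \left(E + q\right)$)
$y{\left(5,-10 \right)} + 6 T = \left(\left(-10\right)^{2} - -20 - 10 - 50\right) + 6 \cdot 31 = \left(100 + 20 - 10 - 50\right) + 186 = 60 + 186 = 246$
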